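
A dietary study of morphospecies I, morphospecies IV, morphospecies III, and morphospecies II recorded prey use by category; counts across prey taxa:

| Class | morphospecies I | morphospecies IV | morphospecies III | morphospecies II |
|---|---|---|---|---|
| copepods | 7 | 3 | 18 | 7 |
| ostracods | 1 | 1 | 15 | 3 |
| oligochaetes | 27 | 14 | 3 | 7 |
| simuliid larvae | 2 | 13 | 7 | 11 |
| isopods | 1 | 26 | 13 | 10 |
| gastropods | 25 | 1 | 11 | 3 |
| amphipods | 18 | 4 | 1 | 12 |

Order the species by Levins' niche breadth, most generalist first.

morphospecies II > morphospecies III > morphospecies I > morphospecies IV

Proportions for morphospecies I (n=81): 7/81=0.0864, 1/81=0.0123, 27/81=0.3333, 2/81=0.0247, 1/81=0.0123, 25/81=0.3086, 18/81=0.2222
Proportions for morphospecies IV (n=62): 3/62=0.0484, 1/62=0.0161, 14/62=0.2258, 13/62=0.2097, 26/62=0.4194, 1/62=0.0161, 4/62=0.0645
Proportions for morphospecies III (n=68): 18/68=0.2647, 15/68=0.2206, 3/68=0.0441, 7/68=0.1029, 13/68=0.1912, 11/68=0.1618, 1/68=0.0147
Proportions for morphospecies II (n=53): 7/53=0.1321, 3/53=0.0566, 7/53=0.1321, 11/53=0.2075, 10/53=0.1887, 3/53=0.0566, 12/53=0.2264
Σp_Iᵢ² = 0.0864² + 0.0123² + 0.3333² + 0.0247² + 0.0123² + 0.3086² + 0.2222² = 0.007465 + 0.000151 + 0.111089 + 0.000610 + 0.000151 + 0.095234 + 0.049373 = 0.264073
B_I = 1 / 0.264073 = 3.7868
Σp_IVᵢ² = 0.0484² + 0.0161² + 0.2258² + 0.2097² + 0.4194² + 0.0161² + 0.0645² = 0.002343 + 0.000259 + 0.050986 + 0.043974 + 0.175896 + 0.000259 + 0.004160 = 0.277877
B_IV = 1 / 0.277877 = 3.5987
Σp_IIIᵢ² = 0.2647² + 0.2206² + 0.0441² + 0.1029² + 0.1912² + 0.1618² + 0.0147² = 0.070066 + 0.048664 + 0.001945 + 0.010588 + 0.036557 + 0.026179 + 0.000216 = 0.194215
B_III = 1 / 0.194215 = 5.1489
Σp_IIᵢ² = 0.1321² + 0.0566² + 0.1321² + 0.2075² + 0.1887² + 0.0566² + 0.2264² = 0.017450 + 0.003204 + 0.017450 + 0.043056 + 0.035608 + 0.003204 + 0.051257 = 0.171229
B_II = 1 / 0.171229 = 5.8401
Ranking by B (broadest → narrowest): morphospecies II (5.84) > morphospecies III (5.15) > morphospecies I (3.79) > morphospecies IV (3.60)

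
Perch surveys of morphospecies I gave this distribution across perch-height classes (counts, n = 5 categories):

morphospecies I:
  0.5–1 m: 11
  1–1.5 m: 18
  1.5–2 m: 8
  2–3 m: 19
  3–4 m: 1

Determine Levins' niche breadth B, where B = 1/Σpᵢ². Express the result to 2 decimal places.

3.73

Proportions for morphospecies I (n=57): 11/57=0.1930, 18/57=0.3158, 8/57=0.1404, 19/57=0.3333, 1/57=0.0175
Σpᵢ² = 0.1930² + 0.3158² + 0.1404² + 0.3333² + 0.0175² = 0.037249 + 0.099730 + 0.019712 + 0.111089 + 0.000306 = 0.268086
B = 1 / 0.268086 = 3.7301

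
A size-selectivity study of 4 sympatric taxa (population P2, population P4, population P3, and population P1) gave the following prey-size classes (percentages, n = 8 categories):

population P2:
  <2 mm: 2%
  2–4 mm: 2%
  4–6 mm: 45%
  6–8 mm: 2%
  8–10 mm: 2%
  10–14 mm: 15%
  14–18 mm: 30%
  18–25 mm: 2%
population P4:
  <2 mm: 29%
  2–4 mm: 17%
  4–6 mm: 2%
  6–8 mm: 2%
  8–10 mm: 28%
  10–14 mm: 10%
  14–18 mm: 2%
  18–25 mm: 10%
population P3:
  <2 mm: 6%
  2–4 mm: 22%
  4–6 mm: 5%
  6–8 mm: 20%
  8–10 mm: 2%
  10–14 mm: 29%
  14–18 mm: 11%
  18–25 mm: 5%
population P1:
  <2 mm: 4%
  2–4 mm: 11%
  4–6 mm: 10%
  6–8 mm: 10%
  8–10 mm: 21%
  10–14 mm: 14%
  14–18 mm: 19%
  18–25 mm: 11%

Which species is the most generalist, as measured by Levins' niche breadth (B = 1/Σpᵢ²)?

population P1

Convert percentages to proportions (divide by 100).
Σp_P2ᵢ² = 0.02² + 0.02² + 0.45² + 0.02² + 0.02² + 0.15² + 0.30² + 0.02² = 0.0004 + 0.0004 + 0.2025 + 0.0004 + 0.0004 + 0.0225 + 0.0900 + 0.0004 = 0.3170
B_P2 = 1 / 0.3170 = 3.1546
Σp_P4ᵢ² = 0.29² + 0.17² + 0.02² + 0.02² + 0.28² + 0.10² + 0.02² + 0.10² = 0.0841 + 0.0289 + 0.0004 + 0.0004 + 0.0784 + 0.0100 + 0.0004 + 0.0100 = 0.2126
B_P4 = 1 / 0.2126 = 4.7037
Σp_P3ᵢ² = 0.06² + 0.22² + 0.05² + 0.20² + 0.02² + 0.29² + 0.11² + 0.05² = 0.0036 + 0.0484 + 0.0025 + 0.0400 + 0.0004 + 0.0841 + 0.0121 + 0.0025 = 0.1936
B_P3 = 1 / 0.1936 = 5.1653
Σp_P1ᵢ² = 0.04² + 0.11² + 0.10² + 0.10² + 0.21² + 0.14² + 0.19² + 0.11² = 0.0016 + 0.0121 + 0.0100 + 0.0100 + 0.0441 + 0.0196 + 0.0361 + 0.0121 = 0.1456
B_P1 = 1 / 0.1456 = 6.8681
Highest B → broadest niche (most generalist): population P1 (B = 6.87).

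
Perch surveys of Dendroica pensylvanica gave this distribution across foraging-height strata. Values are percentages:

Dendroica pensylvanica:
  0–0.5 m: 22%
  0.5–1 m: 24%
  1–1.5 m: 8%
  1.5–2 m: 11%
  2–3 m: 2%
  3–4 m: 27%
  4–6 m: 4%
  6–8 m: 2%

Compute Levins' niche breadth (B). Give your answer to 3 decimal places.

Convert percentages to proportions (divide by 100).
Σpᵢ² = 0.22² + 0.24² + 0.08² + 0.11² + 0.02² + 0.27² + 0.04² + 0.02² = 0.0484 + 0.0576 + 0.0064 + 0.0121 + 0.0004 + 0.0729 + 0.0016 + 0.0004 = 0.1998
B = 1 / 0.1998 = 5.00501

5.005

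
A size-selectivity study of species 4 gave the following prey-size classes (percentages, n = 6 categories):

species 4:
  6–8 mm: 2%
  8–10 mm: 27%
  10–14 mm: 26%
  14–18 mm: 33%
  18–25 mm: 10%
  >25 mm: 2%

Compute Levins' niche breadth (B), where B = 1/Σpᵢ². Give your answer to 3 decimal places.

3.843

Convert percentages to proportions (divide by 100).
Σpᵢ² = 0.02² + 0.27² + 0.26² + 0.33² + 0.10² + 0.02² = 0.0004 + 0.0729 + 0.0676 + 0.1089 + 0.0100 + 0.0004 = 0.2602
B = 1 / 0.2602 = 3.84320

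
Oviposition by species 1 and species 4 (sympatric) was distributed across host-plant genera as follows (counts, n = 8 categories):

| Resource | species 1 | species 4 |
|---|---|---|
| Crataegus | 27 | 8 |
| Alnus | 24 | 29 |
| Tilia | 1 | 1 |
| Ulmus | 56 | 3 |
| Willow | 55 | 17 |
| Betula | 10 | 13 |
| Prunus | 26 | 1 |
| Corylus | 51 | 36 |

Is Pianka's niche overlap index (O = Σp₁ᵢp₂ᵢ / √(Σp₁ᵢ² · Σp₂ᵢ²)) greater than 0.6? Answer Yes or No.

Proportions for species 1 (n=250): 27/250=0.1080, 24/250=0.0960, 1/250=0.0040, 56/250=0.2240, 55/250=0.2200, 10/250=0.0400, 26/250=0.1040, 51/250=0.2040
Proportions for species 4 (n=108): 8/108=0.0741, 29/108=0.2685, 1/108=0.0093, 3/108=0.0278, 17/108=0.1574, 13/108=0.1204, 1/108=0.0093, 36/108=0.3333
Σ p₁ᵢp₂ᵢ = 0.008003 + 0.025776 + 0.000037 + 0.006227 + 0.034628 + 0.004816 + 0.000967 + 0.067993 = 0.148447
Σp_1ᵢ² = 0.1080² + 0.0960² + 0.0040² + 0.2240² + 0.2200² + 0.0400² + 0.1040² + 0.2040² = 0.011664 + 0.009216 + 0.000016 + 0.050176 + 0.048400 + 0.001600 + 0.010816 + 0.041616 = 0.173504
Σp_2ᵢ² = 0.0741² + 0.2685² + 0.0093² + 0.0278² + 0.1574² + 0.1204² + 0.0093² + 0.3333² = 0.005491 + 0.072092 + 0.000086 + 0.000773 + 0.024775 + 0.014496 + 0.000086 + 0.111089 = 0.228888
O = 0.148447 / √(0.173504 × 0.228888) = 0.148447 / 0.1992812 = 0.7449
O = 0.7449 > 0.6 → Yes.

Yes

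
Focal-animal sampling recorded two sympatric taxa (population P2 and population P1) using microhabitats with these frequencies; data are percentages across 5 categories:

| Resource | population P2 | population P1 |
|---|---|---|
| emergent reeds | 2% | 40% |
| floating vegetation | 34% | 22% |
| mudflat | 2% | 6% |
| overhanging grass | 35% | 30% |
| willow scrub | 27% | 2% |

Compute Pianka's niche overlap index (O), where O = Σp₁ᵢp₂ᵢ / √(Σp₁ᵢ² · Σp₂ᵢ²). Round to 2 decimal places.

Convert percentages to proportions (divide by 100).
Σ p₁ᵢp₂ᵢ = 0.0080 + 0.0748 + 0.0012 + 0.1050 + 0.0054 = 0.1944
Σp_1ᵢ² = 0.02² + 0.34² + 0.02² + 0.35² + 0.27² = 0.0004 + 0.1156 + 0.0004 + 0.1225 + 0.0729 = 0.3118
Σp_2ᵢ² = 0.40² + 0.22² + 0.06² + 0.30² + 0.02² = 0.1600 + 0.0484 + 0.0036 + 0.0900 + 0.0004 = 0.3024
O = 0.1944 / √(0.3118 × 0.3024) = 0.1944 / 0.30706 = 0.6331

0.63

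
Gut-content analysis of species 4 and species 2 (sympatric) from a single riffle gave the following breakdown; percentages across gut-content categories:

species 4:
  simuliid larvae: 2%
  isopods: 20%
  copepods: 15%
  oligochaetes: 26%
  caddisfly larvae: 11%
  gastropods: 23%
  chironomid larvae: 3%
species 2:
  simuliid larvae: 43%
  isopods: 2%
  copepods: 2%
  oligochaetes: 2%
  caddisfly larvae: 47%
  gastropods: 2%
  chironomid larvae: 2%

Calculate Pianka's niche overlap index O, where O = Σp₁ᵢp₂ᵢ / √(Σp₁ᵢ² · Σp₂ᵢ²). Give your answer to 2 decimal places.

Convert percentages to proportions (divide by 100).
Σ p₁ᵢp₂ᵢ = 0.0086 + 0.0040 + 0.0030 + 0.0052 + 0.0517 + 0.0046 + 0.0006 = 0.0777
Σp_1ᵢ² = 0.02² + 0.20² + 0.15² + 0.26² + 0.11² + 0.23² + 0.03² = 0.0004 + 0.0400 + 0.0225 + 0.0676 + 0.0121 + 0.0529 + 0.0009 = 0.1964
Σp_2ᵢ² = 0.43² + 0.02² + 0.02² + 0.02² + 0.47² + 0.02² + 0.02² = 0.1849 + 0.0004 + 0.0004 + 0.0004 + 0.2209 + 0.0004 + 0.0004 = 0.4078
O = 0.0777 / √(0.1964 × 0.4078) = 0.0777 / 0.28301 = 0.2745

0.27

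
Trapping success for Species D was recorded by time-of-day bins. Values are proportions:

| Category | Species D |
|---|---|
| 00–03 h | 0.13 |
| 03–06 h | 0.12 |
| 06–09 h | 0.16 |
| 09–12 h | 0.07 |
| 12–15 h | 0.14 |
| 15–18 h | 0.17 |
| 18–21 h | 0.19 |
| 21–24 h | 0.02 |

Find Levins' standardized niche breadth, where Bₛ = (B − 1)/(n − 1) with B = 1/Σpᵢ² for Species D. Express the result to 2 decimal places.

0.83

Σpᵢ² = 0.13² + 0.12² + 0.16² + 0.07² + 0.14² + 0.17² + 0.19² + 0.02² = 0.0169 + 0.0144 + 0.0256 + 0.0049 + 0.0196 + 0.0289 + 0.0361 + 0.0004 = 0.1468
B = 1 / 0.1468 = 6.8120
Bₛ = (B − 1)/(n − 1) = (6.8120 − 1)/(8 − 1) = 5.8120/7 = 0.8303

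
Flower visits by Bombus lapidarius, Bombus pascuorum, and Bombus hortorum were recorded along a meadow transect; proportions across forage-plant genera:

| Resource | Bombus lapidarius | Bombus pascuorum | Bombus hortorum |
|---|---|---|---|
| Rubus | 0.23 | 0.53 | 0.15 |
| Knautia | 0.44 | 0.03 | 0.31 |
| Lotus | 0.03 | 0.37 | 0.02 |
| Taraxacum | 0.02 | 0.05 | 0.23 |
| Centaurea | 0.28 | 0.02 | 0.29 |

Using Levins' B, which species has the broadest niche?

Bombus hortorum

Σp_lapiᵢ² = 0.23² + 0.44² + 0.03² + 0.02² + 0.28² = 0.0529 + 0.1936 + 0.0009 + 0.0004 + 0.0784 = 0.3262
B_lapi = 1 / 0.3262 = 3.0656
Σp_pascᵢ² = 0.53² + 0.03² + 0.37² + 0.05² + 0.02² = 0.2809 + 0.0009 + 0.1369 + 0.0025 + 0.0004 = 0.4216
B_pasc = 1 / 0.4216 = 2.3719
Σp_hortᵢ² = 0.15² + 0.31² + 0.02² + 0.23² + 0.29² = 0.0225 + 0.0961 + 0.0004 + 0.0529 + 0.0841 = 0.2560
B_hort = 1 / 0.2560 = 3.9063
Highest B → broadest niche (most generalist): Bombus hortorum (B = 3.91).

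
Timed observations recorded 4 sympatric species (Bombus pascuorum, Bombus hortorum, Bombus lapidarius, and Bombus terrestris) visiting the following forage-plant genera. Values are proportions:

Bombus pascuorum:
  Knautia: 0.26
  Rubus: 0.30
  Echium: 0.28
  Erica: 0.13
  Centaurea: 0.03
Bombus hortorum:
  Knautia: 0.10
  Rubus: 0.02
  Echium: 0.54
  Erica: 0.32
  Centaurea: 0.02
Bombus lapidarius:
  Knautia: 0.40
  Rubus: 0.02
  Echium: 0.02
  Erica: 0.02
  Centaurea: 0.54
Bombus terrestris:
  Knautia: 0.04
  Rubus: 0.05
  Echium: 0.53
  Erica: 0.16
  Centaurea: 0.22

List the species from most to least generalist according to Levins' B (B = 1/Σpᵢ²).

Bombus pascuorum > Bombus terrestris > Bombus hortorum > Bombus lapidarius

Σp_pascᵢ² = 0.26² + 0.30² + 0.28² + 0.13² + 0.03² = 0.0676 + 0.0900 + 0.0784 + 0.0169 + 0.0009 = 0.2538
B_pasc = 1 / 0.2538 = 3.9401
Σp_hortᵢ² = 0.10² + 0.02² + 0.54² + 0.32² + 0.02² = 0.0100 + 0.0004 + 0.2916 + 0.1024 + 0.0004 = 0.4048
B_hort = 1 / 0.4048 = 2.4704
Σp_lapiᵢ² = 0.40² + 0.02² + 0.02² + 0.02² + 0.54² = 0.1600 + 0.0004 + 0.0004 + 0.0004 + 0.2916 = 0.4528
B_lapi = 1 / 0.4528 = 2.2085
Σp_terrᵢ² = 0.04² + 0.05² + 0.53² + 0.16² + 0.22² = 0.0016 + 0.0025 + 0.2809 + 0.0256 + 0.0484 = 0.3590
B_terr = 1 / 0.3590 = 2.7855
Ranking by B (broadest → narrowest): Bombus pascuorum (3.94) > Bombus terrestris (2.79) > Bombus hortorum (2.47) > Bombus lapidarius (2.21)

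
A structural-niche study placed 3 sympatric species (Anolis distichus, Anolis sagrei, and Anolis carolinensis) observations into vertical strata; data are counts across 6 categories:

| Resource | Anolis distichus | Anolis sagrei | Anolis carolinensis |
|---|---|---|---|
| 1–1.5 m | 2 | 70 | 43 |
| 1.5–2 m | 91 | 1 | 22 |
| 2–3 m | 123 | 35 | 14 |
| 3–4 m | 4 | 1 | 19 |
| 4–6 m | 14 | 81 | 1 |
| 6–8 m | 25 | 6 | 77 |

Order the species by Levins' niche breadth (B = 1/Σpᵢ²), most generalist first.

Anolis carolinensis > Anolis sagrei > Anolis distichus

Proportions for Anolis distichus (n=259): 2/259=0.0077, 91/259=0.3514, 123/259=0.4749, 4/259=0.0154, 14/259=0.0541, 25/259=0.0965
Proportions for Anolis sagrei (n=194): 70/194=0.3608, 1/194=0.0052, 35/194=0.1804, 1/194=0.0052, 81/194=0.4175, 6/194=0.0309
Proportions for Anolis carolinensis (n=176): 43/176=0.2443, 22/176=0.1250, 14/176=0.0795, 19/176=0.1080, 1/176=0.0057, 77/176=0.4375
Σp_distᵢ² = 0.0077² + 0.3514² + 0.4749² + 0.0154² + 0.0541² + 0.0965² = 0.000059 + 0.123482 + 0.225530 + 0.000237 + 0.002927 + 0.009312 = 0.361547
B_dist = 1 / 0.361547 = 2.7659
Σp_sagrᵢ² = 0.3608² + 0.0052² + 0.1804² + 0.0052² + 0.4175² + 0.0309² = 0.130177 + 0.000027 + 0.032544 + 0.000027 + 0.174306 + 0.000955 = 0.338036
B_sagr = 1 / 0.338036 = 2.9583
Σp_caroᵢ² = 0.2443² + 0.1250² + 0.0795² + 0.1080² + 0.0057² + 0.4375² = 0.059682 + 0.015625 + 0.006320 + 0.011664 + 0.000032 + 0.191406 = 0.284729
B_caro = 1 / 0.284729 = 3.5121
Ranking by B (broadest → narrowest): Anolis carolinensis (3.51) > Anolis sagrei (2.96) > Anolis distichus (2.77)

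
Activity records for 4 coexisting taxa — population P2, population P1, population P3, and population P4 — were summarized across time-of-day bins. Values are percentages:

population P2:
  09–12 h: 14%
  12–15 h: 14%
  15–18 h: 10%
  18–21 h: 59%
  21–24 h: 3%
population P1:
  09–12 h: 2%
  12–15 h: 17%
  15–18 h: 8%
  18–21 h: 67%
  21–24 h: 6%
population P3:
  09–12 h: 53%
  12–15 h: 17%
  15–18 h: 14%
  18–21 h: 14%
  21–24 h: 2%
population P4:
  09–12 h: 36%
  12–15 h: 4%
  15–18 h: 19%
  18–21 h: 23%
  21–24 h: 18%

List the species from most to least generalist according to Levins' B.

Convert percentages to proportions (divide by 100).
Σp_P2ᵢ² = 0.14² + 0.14² + 0.10² + 0.59² + 0.03² = 0.0196 + 0.0196 + 0.0100 + 0.3481 + 0.0009 = 0.3982
B_P2 = 1 / 0.3982 = 2.5113
Σp_P1ᵢ² = 0.02² + 0.17² + 0.08² + 0.67² + 0.06² = 0.0004 + 0.0289 + 0.0064 + 0.4489 + 0.0036 = 0.4882
B_P1 = 1 / 0.4882 = 2.0483
Σp_P3ᵢ² = 0.53² + 0.17² + 0.14² + 0.14² + 0.02² = 0.2809 + 0.0289 + 0.0196 + 0.0196 + 0.0004 = 0.3494
B_P3 = 1 / 0.3494 = 2.8620
Σp_P4ᵢ² = 0.36² + 0.04² + 0.19² + 0.23² + 0.18² = 0.1296 + 0.0016 + 0.0361 + 0.0529 + 0.0324 = 0.2526
B_P4 = 1 / 0.2526 = 3.9588
Ranking by B (broadest → narrowest): population P4 (3.96) > population P3 (2.86) > population P2 (2.51) > population P1 (2.05)

population P4 > population P3 > population P2 > population P1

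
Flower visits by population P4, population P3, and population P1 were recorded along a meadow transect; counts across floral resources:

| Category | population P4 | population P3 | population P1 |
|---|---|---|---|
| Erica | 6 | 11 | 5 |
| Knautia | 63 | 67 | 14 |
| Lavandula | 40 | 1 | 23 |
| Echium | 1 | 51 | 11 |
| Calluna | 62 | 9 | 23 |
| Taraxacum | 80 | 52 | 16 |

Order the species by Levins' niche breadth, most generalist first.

Proportions for population P4 (n=252): 6/252=0.0238, 63/252=0.2500, 40/252=0.1587, 1/252=0.0040, 62/252=0.2460, 80/252=0.3175
Proportions for population P3 (n=191): 11/191=0.0576, 67/191=0.3508, 1/191=0.0052, 51/191=0.2670, 9/191=0.0471, 52/191=0.2723
Proportions for population P1 (n=92): 5/92=0.0543, 14/92=0.1522, 23/92=0.2500, 11/92=0.1196, 23/92=0.2500, 16/92=0.1739
Σp_P4ᵢ² = 0.0238² + 0.2500² + 0.1587² + 0.0040² + 0.2460² + 0.3175² = 0.000566 + 0.062500 + 0.025186 + 0.000016 + 0.060516 + 0.100806 = 0.249590
B_P4 = 1 / 0.249590 = 4.0066
Σp_P3ᵢ² = 0.0576² + 0.3508² + 0.0052² + 0.2670² + 0.0471² + 0.2723² = 0.003318 + 0.123061 + 0.000027 + 0.071289 + 0.002218 + 0.074147 = 0.274060
B_P3 = 1 / 0.274060 = 3.6488
Σp_P1ᵢ² = 0.0543² + 0.1522² + 0.2500² + 0.1196² + 0.2500² + 0.1739² = 0.002948 + 0.023165 + 0.062500 + 0.014304 + 0.062500 + 0.030241 = 0.195658
B_P1 = 1 / 0.195658 = 5.1110
Ranking by B (broadest → narrowest): population P1 (5.11) > population P4 (4.01) > population P3 (3.65)

population P1 > population P4 > population P3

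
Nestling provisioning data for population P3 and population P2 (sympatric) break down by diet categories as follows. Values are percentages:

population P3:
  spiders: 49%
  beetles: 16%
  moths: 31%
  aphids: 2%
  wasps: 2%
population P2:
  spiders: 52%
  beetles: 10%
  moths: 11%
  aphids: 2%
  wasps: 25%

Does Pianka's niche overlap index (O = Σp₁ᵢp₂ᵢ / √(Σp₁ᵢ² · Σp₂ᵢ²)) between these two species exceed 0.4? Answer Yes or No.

Yes

Convert percentages to proportions (divide by 100).
Σ p₁ᵢp₂ᵢ = 0.2548 + 0.0160 + 0.0341 + 0.0004 + 0.0050 = 0.3103
Σp_1ᵢ² = 0.49² + 0.16² + 0.31² + 0.02² + 0.02² = 0.2401 + 0.0256 + 0.0961 + 0.0004 + 0.0004 = 0.3626
Σp_2ᵢ² = 0.52² + 0.10² + 0.11² + 0.02² + 0.25² = 0.2704 + 0.0100 + 0.0121 + 0.0004 + 0.0625 = 0.3554
O = 0.3103 / √(0.3626 × 0.3554) = 0.3103 / 0.35898 = 0.8644
O = 0.8644 > 0.4 → Yes.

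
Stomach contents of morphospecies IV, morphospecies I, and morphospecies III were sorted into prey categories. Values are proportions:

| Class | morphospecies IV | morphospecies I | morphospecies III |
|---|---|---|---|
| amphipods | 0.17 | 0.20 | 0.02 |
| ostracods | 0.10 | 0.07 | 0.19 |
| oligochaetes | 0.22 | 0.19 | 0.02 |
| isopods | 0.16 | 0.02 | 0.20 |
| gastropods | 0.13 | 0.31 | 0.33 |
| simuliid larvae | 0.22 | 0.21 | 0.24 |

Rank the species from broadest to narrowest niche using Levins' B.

Σp_IVᵢ² = 0.17² + 0.10² + 0.22² + 0.16² + 0.13² + 0.22² = 0.0289 + 0.0100 + 0.0484 + 0.0256 + 0.0169 + 0.0484 = 0.1782
B_IV = 1 / 0.1782 = 5.6117
Σp_Iᵢ² = 0.20² + 0.07² + 0.19² + 0.02² + 0.31² + 0.21² = 0.0400 + 0.0049 + 0.0361 + 0.0004 + 0.0961 + 0.0441 = 0.2216
B_I = 1 / 0.2216 = 4.5126
Σp_IIIᵢ² = 0.02² + 0.19² + 0.02² + 0.20² + 0.33² + 0.24² = 0.0004 + 0.0361 + 0.0004 + 0.0400 + 0.1089 + 0.0576 = 0.2434
B_III = 1 / 0.2434 = 4.1085
Ranking by B (broadest → narrowest): morphospecies IV (5.61) > morphospecies I (4.51) > morphospecies III (4.11)

morphospecies IV > morphospecies I > morphospecies III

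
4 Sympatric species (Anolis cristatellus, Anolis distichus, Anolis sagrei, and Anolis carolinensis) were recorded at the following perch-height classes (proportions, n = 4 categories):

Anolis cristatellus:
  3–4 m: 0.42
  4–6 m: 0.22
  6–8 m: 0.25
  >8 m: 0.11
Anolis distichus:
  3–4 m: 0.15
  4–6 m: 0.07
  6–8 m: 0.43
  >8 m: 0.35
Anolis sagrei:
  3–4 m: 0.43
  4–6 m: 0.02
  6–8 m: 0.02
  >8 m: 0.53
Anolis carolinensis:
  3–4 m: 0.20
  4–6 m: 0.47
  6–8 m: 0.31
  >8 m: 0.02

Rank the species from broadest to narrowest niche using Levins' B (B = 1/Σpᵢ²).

Anolis cristatellus > Anolis distichus > Anolis carolinensis > Anolis sagrei

Σp_crisᵢ² = 0.42² + 0.22² + 0.25² + 0.11² = 0.1764 + 0.0484 + 0.0625 + 0.0121 = 0.2994
B_cris = 1 / 0.2994 = 3.3400
Σp_distᵢ² = 0.15² + 0.07² + 0.43² + 0.35² = 0.0225 + 0.0049 + 0.1849 + 0.1225 = 0.3348
B_dist = 1 / 0.3348 = 2.9869
Σp_sagrᵢ² = 0.43² + 0.02² + 0.02² + 0.53² = 0.1849 + 0.0004 + 0.0004 + 0.2809 = 0.4666
B_sagr = 1 / 0.4666 = 2.1432
Σp_caroᵢ² = 0.20² + 0.47² + 0.31² + 0.02² = 0.0400 + 0.2209 + 0.0961 + 0.0004 = 0.3574
B_caro = 1 / 0.3574 = 2.7980
Ranking by B (broadest → narrowest): Anolis cristatellus (3.34) > Anolis distichus (2.99) > Anolis carolinensis (2.80) > Anolis sagrei (2.14)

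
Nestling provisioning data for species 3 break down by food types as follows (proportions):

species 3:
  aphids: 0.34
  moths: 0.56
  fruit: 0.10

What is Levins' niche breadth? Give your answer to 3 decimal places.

2.277

Σpᵢ² = 0.34² + 0.56² + 0.10² = 0.1156 + 0.3136 + 0.0100 = 0.4392
B = 1 / 0.4392 = 2.27687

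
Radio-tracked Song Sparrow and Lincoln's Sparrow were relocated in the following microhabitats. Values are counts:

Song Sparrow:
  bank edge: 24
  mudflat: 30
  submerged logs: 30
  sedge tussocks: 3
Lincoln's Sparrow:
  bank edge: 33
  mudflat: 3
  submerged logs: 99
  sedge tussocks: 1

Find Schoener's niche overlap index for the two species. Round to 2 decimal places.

Proportions for Song Sparrow (n=87): 24/87=0.2759, 30/87=0.3448, 30/87=0.3448, 3/87=0.0345
Proportions for Lincoln's Sparrow (n=136): 33/136=0.2426, 3/136=0.0221, 99/136=0.7279, 1/136=0.0074
Σ|p₁ᵢ − p₂ᵢ| = 0.0333 + 0.3227 + 0.3831 + 0.0271 = 0.7662
D = 1 − ½ × 0.7662 = 1 − 0.38310 = 0.61690

0.62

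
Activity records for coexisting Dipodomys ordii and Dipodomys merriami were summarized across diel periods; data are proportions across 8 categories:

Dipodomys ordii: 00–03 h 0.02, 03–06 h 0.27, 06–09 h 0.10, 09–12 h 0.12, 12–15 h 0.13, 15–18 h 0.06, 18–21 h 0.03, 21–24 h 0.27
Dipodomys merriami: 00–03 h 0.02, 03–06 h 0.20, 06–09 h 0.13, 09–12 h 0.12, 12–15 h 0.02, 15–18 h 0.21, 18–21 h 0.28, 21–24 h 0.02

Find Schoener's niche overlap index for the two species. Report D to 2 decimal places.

0.57

Σ|p₁ᵢ − p₂ᵢ| = 0.00 + 0.07 + 0.03 + 0.00 + 0.11 + 0.15 + 0.25 + 0.25 = 0.86
D = 1 − ½ × 0.86 = 1 − 0.430 = 0.5700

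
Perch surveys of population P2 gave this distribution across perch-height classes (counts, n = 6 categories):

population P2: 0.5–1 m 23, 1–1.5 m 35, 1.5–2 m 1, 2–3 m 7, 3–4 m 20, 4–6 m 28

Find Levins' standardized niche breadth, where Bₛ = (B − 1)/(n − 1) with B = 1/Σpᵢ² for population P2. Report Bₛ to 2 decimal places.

Proportions for population P2 (n=114): 23/114=0.2018, 35/114=0.3070, 1/114=0.0088, 7/114=0.0614, 20/114=0.1754, 28/114=0.2456
Σpᵢ² = 0.2018² + 0.3070² + 0.0088² + 0.0614² + 0.1754² + 0.2456² = 0.040723 + 0.094249 + 0.000077 + 0.003770 + 0.030765 + 0.060319 = 0.229903
B = 1 / 0.229903 = 4.3497
Bₛ = (B − 1)/(n − 1) = (4.3497 − 1)/(6 − 1) = 3.3497/5 = 0.6699

0.67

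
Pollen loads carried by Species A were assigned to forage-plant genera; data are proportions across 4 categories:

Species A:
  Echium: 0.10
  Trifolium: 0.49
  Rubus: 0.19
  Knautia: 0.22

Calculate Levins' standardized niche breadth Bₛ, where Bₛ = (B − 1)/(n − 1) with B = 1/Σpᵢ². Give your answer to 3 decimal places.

Σpᵢ² = 0.10² + 0.49² + 0.19² + 0.22² = 0.0100 + 0.2401 + 0.0361 + 0.0484 = 0.3346
B = 1 / 0.3346 = 2.98864
Bₛ = (B − 1)/(n − 1) = (2.98864 − 1)/(4 − 1) = 1.98864/3 = 0.66288

0.663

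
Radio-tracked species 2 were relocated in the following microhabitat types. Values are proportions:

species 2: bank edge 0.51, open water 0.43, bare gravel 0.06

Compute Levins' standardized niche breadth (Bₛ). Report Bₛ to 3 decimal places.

0.615

Σpᵢ² = 0.51² + 0.43² + 0.06² = 0.2601 + 0.1849 + 0.0036 = 0.4486
B = 1 / 0.4486 = 2.22916
Bₛ = (B − 1)/(n − 1) = (2.22916 − 1)/(3 − 1) = 1.22916/2 = 0.61458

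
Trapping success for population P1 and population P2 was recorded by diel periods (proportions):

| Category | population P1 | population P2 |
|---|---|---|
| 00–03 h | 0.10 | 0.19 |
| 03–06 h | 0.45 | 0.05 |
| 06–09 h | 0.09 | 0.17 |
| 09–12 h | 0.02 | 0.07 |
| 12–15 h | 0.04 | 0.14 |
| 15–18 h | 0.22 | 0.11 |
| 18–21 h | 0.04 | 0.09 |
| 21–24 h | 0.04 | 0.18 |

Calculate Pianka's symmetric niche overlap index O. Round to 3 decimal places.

Σ p₁ᵢp₂ᵢ = 0.0190 + 0.0225 + 0.0153 + 0.0014 + 0.0056 + 0.0242 + 0.0036 + 0.0072 = 0.0988
Σp_1ᵢ² = 0.10² + 0.45² + 0.09² + 0.02² + 0.04² + 0.22² + 0.04² + 0.04² = 0.0100 + 0.2025 + 0.0081 + 0.0004 + 0.0016 + 0.0484 + 0.0016 + 0.0016 = 0.2742
Σp_2ᵢ² = 0.19² + 0.05² + 0.17² + 0.07² + 0.14² + 0.11² + 0.09² + 0.18² = 0.0361 + 0.0025 + 0.0289 + 0.0049 + 0.0196 + 0.0121 + 0.0081 + 0.0324 = 0.1446
O = 0.0988 / √(0.2742 × 0.1446) = 0.0988 / 0.199121 = 0.49618

0.496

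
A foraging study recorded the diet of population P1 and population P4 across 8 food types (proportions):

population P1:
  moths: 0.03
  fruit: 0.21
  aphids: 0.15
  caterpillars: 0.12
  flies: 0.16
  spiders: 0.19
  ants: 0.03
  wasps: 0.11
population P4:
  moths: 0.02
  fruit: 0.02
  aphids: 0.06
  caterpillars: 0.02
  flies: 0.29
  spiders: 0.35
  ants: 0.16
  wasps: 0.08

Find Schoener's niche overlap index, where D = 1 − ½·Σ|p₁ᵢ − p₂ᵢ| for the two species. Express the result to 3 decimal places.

0.580

Σ|p₁ᵢ − p₂ᵢ| = 0.01 + 0.19 + 0.09 + 0.10 + 0.13 + 0.16 + 0.13 + 0.03 = 0.84
D = 1 − ½ × 0.84 = 1 − 0.420 = 0.58000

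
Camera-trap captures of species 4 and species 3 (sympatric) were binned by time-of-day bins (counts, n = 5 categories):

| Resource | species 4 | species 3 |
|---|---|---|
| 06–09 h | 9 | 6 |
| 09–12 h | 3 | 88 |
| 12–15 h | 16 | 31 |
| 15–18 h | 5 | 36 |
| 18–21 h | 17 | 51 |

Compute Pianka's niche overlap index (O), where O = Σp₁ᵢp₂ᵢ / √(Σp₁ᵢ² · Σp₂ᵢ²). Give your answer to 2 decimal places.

Proportions for species 4 (n=50): 9/50=0.1800, 3/50=0.0600, 16/50=0.3200, 5/50=0.1000, 17/50=0.3400
Proportions for species 3 (n=212): 6/212=0.0283, 88/212=0.4151, 31/212=0.1462, 36/212=0.1698, 51/212=0.2406
Σ p₁ᵢp₂ᵢ = 0.005094 + 0.024906 + 0.046784 + 0.016980 + 0.081804 = 0.175568
Σp_1ᵢ² = 0.1800² + 0.0600² + 0.3200² + 0.1000² + 0.3400² = 0.032400 + 0.003600 + 0.102400 + 0.010000 + 0.115600 = 0.264000
Σp_2ᵢ² = 0.0283² + 0.4151² + 0.1462² + 0.1698² + 0.2406² = 0.000801 + 0.172308 + 0.021374 + 0.028832 + 0.057888 = 0.281203
O = 0.175568 / √(0.264000 × 0.281203) = 0.175568 / 0.2724658 = 0.6444

0.64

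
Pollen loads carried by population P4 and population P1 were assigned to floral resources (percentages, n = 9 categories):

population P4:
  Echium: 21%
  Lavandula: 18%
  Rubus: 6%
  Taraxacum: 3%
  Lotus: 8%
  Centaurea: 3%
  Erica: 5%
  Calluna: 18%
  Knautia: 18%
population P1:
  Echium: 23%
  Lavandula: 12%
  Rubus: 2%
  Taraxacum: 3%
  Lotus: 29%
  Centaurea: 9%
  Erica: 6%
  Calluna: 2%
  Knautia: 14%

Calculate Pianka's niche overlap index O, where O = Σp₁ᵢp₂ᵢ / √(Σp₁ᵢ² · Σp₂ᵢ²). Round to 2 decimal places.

Convert percentages to proportions (divide by 100).
Σ p₁ᵢp₂ᵢ = 0.0483 + 0.0216 + 0.0012 + 0.0009 + 0.0232 + 0.0027 + 0.0030 + 0.0036 + 0.0252 = 0.1297
Σp_1ᵢ² = 0.21² + 0.18² + 0.06² + 0.03² + 0.08² + 0.03² + 0.05² + 0.18² + 0.18² = 0.0441 + 0.0324 + 0.0036 + 0.0009 + 0.0064 + 0.0009 + 0.0025 + 0.0324 + 0.0324 = 0.1556
Σp_2ᵢ² = 0.23² + 0.12² + 0.02² + 0.03² + 0.29² + 0.09² + 0.06² + 0.02² + 0.14² = 0.0529 + 0.0144 + 0.0004 + 0.0009 + 0.0841 + 0.0081 + 0.0036 + 0.0004 + 0.0196 = 0.1844
O = 0.1297 / √(0.1556 × 0.1844) = 0.1297 / 0.16939 = 0.7657

0.77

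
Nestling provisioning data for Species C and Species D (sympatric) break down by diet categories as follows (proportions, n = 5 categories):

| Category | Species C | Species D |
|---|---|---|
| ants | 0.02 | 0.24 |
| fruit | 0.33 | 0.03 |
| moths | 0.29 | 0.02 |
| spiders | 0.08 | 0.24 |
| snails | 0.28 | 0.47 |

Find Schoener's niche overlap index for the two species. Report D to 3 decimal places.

Σ|p₁ᵢ − p₂ᵢ| = 0.22 + 0.30 + 0.27 + 0.16 + 0.19 = 1.14
D = 1 − ½ × 1.14 = 1 − 0.570 = 0.43000

0.430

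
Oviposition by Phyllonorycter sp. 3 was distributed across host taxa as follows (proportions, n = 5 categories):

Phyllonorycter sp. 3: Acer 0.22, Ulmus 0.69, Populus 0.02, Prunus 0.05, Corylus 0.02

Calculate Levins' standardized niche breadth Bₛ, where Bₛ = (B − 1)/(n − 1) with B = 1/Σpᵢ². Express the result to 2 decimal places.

Σpᵢ² = 0.22² + 0.69² + 0.02² + 0.05² + 0.02² = 0.0484 + 0.4761 + 0.0004 + 0.0025 + 0.0004 = 0.5278
B = 1 / 0.5278 = 1.8947
Bₛ = (B − 1)/(n − 1) = (1.8947 − 1)/(5 − 1) = 0.8947/4 = 0.2237

0.22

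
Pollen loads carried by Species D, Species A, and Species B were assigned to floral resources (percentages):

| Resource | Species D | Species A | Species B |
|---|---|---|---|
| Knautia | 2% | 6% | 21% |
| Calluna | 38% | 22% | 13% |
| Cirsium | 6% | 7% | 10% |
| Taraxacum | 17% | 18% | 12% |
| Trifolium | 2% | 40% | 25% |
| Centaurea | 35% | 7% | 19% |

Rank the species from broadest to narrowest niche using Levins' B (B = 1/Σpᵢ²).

Convert percentages to proportions (divide by 100).
Σp_Dᵢ² = 0.02² + 0.38² + 0.06² + 0.17² + 0.02² + 0.35² = 0.0004 + 0.1444 + 0.0036 + 0.0289 + 0.0004 + 0.1225 = 0.3002
B_D = 1 / 0.3002 = 3.3311
Σp_Aᵢ² = 0.06² + 0.22² + 0.07² + 0.18² + 0.40² + 0.07² = 0.0036 + 0.0484 + 0.0049 + 0.0324 + 0.1600 + 0.0049 = 0.2542
B_A = 1 / 0.2542 = 3.9339
Σp_Bᵢ² = 0.21² + 0.13² + 0.10² + 0.12² + 0.25² + 0.19² = 0.0441 + 0.0169 + 0.0100 + 0.0144 + 0.0625 + 0.0361 = 0.1840
B_B = 1 / 0.1840 = 5.4348
Ranking by B (broadest → narrowest): Species B (5.43) > Species A (3.93) > Species D (3.33)

Species B > Species A > Species D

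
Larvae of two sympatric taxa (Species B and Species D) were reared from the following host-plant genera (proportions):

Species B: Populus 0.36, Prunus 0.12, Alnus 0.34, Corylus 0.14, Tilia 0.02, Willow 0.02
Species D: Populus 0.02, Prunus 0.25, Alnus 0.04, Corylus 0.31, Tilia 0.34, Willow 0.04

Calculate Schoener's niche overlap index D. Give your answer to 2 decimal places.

Σ|p₁ᵢ − p₂ᵢ| = 0.34 + 0.13 + 0.30 + 0.17 + 0.32 + 0.02 = 1.28
D = 1 − ½ × 1.28 = 1 − 0.640 = 0.3600

0.36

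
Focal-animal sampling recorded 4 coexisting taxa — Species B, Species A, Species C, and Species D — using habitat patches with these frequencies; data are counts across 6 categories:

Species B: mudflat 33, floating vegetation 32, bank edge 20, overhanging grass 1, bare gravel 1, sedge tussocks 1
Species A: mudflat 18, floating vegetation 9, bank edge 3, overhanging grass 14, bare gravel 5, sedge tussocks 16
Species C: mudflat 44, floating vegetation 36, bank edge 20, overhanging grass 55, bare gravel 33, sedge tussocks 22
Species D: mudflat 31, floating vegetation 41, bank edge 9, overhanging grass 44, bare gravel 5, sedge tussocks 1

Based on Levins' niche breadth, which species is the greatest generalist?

Proportions for Species B (n=88): 33/88=0.3750, 32/88=0.3636, 20/88=0.2273, 1/88=0.0114, 1/88=0.0114, 1/88=0.0114
Proportions for Species A (n=65): 18/65=0.2769, 9/65=0.1385, 3/65=0.0462, 14/65=0.2154, 5/65=0.0769, 16/65=0.2462
Proportions for Species C (n=210): 44/210=0.2095, 36/210=0.1714, 20/210=0.0952, 55/210=0.2619, 33/210=0.1571, 22/210=0.1048
Proportions for Species D (n=131): 31/131=0.2366, 41/131=0.3130, 9/131=0.0687, 44/131=0.3359, 5/131=0.0382, 1/131=0.0076
Σp_Bᵢ² = 0.3750² + 0.3636² + 0.2273² + 0.0114² + 0.0114² + 0.0114² = 0.140625 + 0.132205 + 0.051665 + 0.000130 + 0.000130 + 0.000130 = 0.324885
B_B = 1 / 0.324885 = 3.0780
Σp_Aᵢ² = 0.2769² + 0.1385² + 0.0462² + 0.2154² + 0.0769² + 0.2462² = 0.076674 + 0.019182 + 0.002134 + 0.046397 + 0.005914 + 0.060614 = 0.210915
B_A = 1 / 0.210915 = 4.7412
Σp_Cᵢ² = 0.2095² + 0.1714² + 0.0952² + 0.2619² + 0.1571² + 0.1048² = 0.043890 + 0.029378 + 0.009063 + 0.068592 + 0.024680 + 0.010983 = 0.186586
B_C = 1 / 0.186586 = 5.3595
Σp_Dᵢ² = 0.2366² + 0.3130² + 0.0687² + 0.3359² + 0.0382² + 0.0076² = 0.055980 + 0.097969 + 0.004720 + 0.112829 + 0.001459 + 0.000058 = 0.273015
B_D = 1 / 0.273015 = 3.6628
Highest B → broadest niche (most generalist): Species C (B = 5.36).

Species C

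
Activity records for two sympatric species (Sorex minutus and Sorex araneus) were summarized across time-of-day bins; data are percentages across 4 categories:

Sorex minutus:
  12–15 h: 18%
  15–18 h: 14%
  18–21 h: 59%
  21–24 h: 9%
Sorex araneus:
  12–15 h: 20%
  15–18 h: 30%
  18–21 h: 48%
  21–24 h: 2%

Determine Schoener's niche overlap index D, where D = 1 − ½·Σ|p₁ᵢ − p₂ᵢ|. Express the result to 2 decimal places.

0.82

Convert percentages to proportions (divide by 100).
Σ|p₁ᵢ − p₂ᵢ| = 0.02 + 0.16 + 0.11 + 0.07 = 0.36
D = 1 − ½ × 0.36 = 1 − 0.180 = 0.8200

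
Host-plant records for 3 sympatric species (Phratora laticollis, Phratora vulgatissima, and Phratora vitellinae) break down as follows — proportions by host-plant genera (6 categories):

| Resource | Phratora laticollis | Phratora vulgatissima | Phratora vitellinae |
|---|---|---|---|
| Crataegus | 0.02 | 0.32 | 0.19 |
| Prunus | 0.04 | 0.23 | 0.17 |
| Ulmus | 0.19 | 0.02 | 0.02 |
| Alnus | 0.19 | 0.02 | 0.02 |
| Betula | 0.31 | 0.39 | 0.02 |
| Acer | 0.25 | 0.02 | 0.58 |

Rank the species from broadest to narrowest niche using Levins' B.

Phratora laticollis > Phratora vulgatissima > Phratora vitellinae

Σp_latiᵢ² = 0.02² + 0.04² + 0.19² + 0.19² + 0.31² + 0.25² = 0.0004 + 0.0016 + 0.0361 + 0.0361 + 0.0961 + 0.0625 = 0.2328
B_lati = 1 / 0.2328 = 4.2955
Σp_vulgᵢ² = 0.32² + 0.23² + 0.02² + 0.02² + 0.39² + 0.02² = 0.1024 + 0.0529 + 0.0004 + 0.0004 + 0.1521 + 0.0004 = 0.3086
B_vulg = 1 / 0.3086 = 3.2404
Σp_viteᵢ² = 0.19² + 0.17² + 0.02² + 0.02² + 0.02² + 0.58² = 0.0361 + 0.0289 + 0.0004 + 0.0004 + 0.0004 + 0.3364 = 0.4026
B_vite = 1 / 0.4026 = 2.4839
Ranking by B (broadest → narrowest): Phratora laticollis (4.30) > Phratora vulgatissima (3.24) > Phratora vitellinae (2.48)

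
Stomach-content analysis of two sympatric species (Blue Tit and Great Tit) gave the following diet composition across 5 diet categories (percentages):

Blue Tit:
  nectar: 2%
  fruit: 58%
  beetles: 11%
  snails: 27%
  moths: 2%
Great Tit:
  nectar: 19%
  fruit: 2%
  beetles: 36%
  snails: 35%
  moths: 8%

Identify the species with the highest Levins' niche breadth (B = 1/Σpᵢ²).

Convert percentages to proportions (divide by 100).
Σp_Blueᵢ² = 0.02² + 0.58² + 0.11² + 0.27² + 0.02² = 0.0004 + 0.3364 + 0.0121 + 0.0729 + 0.0004 = 0.4222
B_Blue = 1 / 0.4222 = 2.3685
Σp_Greaᵢ² = 0.19² + 0.02² + 0.36² + 0.35² + 0.08² = 0.0361 + 0.0004 + 0.1296 + 0.1225 + 0.0064 = 0.2950
B_Grea = 1 / 0.2950 = 3.3898
Highest B → broadest niche (most generalist): Great Tit (B = 3.39).

Great Tit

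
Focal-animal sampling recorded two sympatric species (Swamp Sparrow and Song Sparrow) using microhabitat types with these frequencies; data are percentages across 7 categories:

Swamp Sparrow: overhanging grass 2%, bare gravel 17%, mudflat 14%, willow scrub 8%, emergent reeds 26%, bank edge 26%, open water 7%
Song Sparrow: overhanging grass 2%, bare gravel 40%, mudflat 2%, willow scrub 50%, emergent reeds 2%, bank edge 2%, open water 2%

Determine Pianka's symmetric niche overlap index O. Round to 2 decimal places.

Convert percentages to proportions (divide by 100).
Σ p₁ᵢp₂ᵢ = 0.0004 + 0.0680 + 0.0028 + 0.0400 + 0.0052 + 0.0052 + 0.0014 = 0.1230
Σp_1ᵢ² = 0.02² + 0.17² + 0.14² + 0.08² + 0.26² + 0.26² + 0.07² = 0.0004 + 0.0289 + 0.0196 + 0.0064 + 0.0676 + 0.0676 + 0.0049 = 0.1954
Σp_2ᵢ² = 0.02² + 0.40² + 0.02² + 0.50² + 0.02² + 0.02² + 0.02² = 0.0004 + 0.1600 + 0.0004 + 0.2500 + 0.0004 + 0.0004 + 0.0004 = 0.4120
O = 0.1230 / √(0.1954 × 0.4120) = 0.1230 / 0.28373 = 0.4335

0.43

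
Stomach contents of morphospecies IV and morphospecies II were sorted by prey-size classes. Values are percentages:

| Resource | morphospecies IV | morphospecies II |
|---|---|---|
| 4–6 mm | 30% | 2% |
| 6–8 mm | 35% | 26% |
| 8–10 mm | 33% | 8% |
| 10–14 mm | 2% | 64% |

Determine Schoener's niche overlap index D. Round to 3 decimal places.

0.380

Convert percentages to proportions (divide by 100).
Σ|p₁ᵢ − p₂ᵢ| = 0.28 + 0.09 + 0.25 + 0.62 = 1.24
D = 1 − ½ × 1.24 = 1 − 0.620 = 0.38000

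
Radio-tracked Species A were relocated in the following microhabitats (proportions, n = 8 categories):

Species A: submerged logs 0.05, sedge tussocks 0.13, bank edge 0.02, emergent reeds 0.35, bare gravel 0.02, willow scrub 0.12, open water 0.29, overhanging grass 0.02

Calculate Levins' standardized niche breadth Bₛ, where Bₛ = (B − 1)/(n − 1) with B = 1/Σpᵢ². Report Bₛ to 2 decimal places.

Σpᵢ² = 0.05² + 0.13² + 0.02² + 0.35² + 0.02² + 0.12² + 0.29² + 0.02² = 0.0025 + 0.0169 + 0.0004 + 0.1225 + 0.0004 + 0.0144 + 0.0841 + 0.0004 = 0.2416
B = 1 / 0.2416 = 4.1391
Bₛ = (B − 1)/(n − 1) = (4.1391 − 1)/(8 − 1) = 3.1391/7 = 0.4484

0.45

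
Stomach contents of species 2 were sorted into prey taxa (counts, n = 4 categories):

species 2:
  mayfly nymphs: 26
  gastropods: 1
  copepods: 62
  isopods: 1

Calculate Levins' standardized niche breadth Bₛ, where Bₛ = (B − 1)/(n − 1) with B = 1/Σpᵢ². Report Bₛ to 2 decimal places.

Proportions for species 2 (n=90): 26/90=0.2889, 1/90=0.0111, 62/90=0.6889, 1/90=0.0111
Σpᵢ² = 0.2889² + 0.0111² + 0.6889² + 0.0111² = 0.083463 + 0.000123 + 0.474583 + 0.000123 = 0.558292
B = 1 / 0.558292 = 1.7912
Bₛ = (B − 1)/(n − 1) = (1.7912 − 1)/(4 − 1) = 0.7912/3 = 0.2637

0.26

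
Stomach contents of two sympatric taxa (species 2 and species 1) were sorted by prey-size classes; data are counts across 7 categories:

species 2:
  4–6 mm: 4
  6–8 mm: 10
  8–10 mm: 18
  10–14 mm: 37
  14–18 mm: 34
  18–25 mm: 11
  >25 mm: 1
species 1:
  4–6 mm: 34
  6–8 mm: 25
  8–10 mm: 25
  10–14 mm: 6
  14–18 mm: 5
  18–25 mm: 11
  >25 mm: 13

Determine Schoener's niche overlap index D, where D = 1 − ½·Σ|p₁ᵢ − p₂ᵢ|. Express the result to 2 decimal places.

Proportions for species 2 (n=115): 4/115=0.0348, 10/115=0.0870, 18/115=0.1565, 37/115=0.3217, 34/115=0.2957, 11/115=0.0957, 1/115=0.0087
Proportions for species 1 (n=119): 34/119=0.2857, 25/119=0.2101, 25/119=0.2101, 6/119=0.0504, 5/119=0.0420, 11/119=0.0924, 13/119=0.1092
Σ|p₁ᵢ − p₂ᵢ| = 0.2509 + 0.1231 + 0.0536 + 0.2713 + 0.2537 + 0.0033 + 0.1005 = 1.0564
D = 1 − ½ × 1.0564 = 1 − 0.52820 = 0.47180

0.47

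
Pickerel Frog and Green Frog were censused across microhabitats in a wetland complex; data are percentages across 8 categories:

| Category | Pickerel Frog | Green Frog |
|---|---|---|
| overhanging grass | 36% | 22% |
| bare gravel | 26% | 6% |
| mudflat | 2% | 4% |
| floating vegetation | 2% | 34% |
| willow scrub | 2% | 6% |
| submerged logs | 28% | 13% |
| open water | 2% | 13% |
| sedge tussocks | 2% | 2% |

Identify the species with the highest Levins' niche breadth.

Convert percentages to proportions (divide by 100).
Σp_Pickᵢ² = 0.36² + 0.26² + 0.02² + 0.02² + 0.02² + 0.28² + 0.02² + 0.02² = 0.1296 + 0.0676 + 0.0004 + 0.0004 + 0.0004 + 0.0784 + 0.0004 + 0.0004 = 0.2776
B_Pick = 1 / 0.2776 = 3.6023
Σp_Greeᵢ² = 0.22² + 0.06² + 0.04² + 0.34² + 0.06² + 0.13² + 0.13² + 0.02² = 0.0484 + 0.0036 + 0.0016 + 0.1156 + 0.0036 + 0.0169 + 0.0169 + 0.0004 = 0.2070
B_Gree = 1 / 0.2070 = 4.8309
Highest B → broadest niche (most generalist): Green Frog (B = 4.83).

Green Frog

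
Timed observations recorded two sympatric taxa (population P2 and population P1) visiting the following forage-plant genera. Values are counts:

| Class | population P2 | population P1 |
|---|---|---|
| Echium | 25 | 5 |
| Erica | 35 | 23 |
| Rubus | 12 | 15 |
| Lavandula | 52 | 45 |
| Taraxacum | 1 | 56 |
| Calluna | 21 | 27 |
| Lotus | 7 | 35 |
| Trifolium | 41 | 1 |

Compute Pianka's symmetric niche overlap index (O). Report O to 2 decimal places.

Proportions for population P2 (n=194): 25/194=0.1289, 35/194=0.1804, 12/194=0.0619, 52/194=0.2680, 1/194=0.0052, 21/194=0.1082, 7/194=0.0361, 41/194=0.2113
Proportions for population P1 (n=207): 5/207=0.0242, 23/207=0.1111, 15/207=0.0725, 45/207=0.2174, 56/207=0.2705, 27/207=0.1304, 35/207=0.1691, 1/207=0.0048
Σ p₁ᵢp₂ᵢ = 0.003119 + 0.020042 + 0.004488 + 0.058263 + 0.001407 + 0.014109 + 0.006105 + 0.001014 = 0.108547
Σp_1ᵢ² = 0.1289² + 0.1804² + 0.0619² + 0.2680² + 0.0052² + 0.1082² + 0.0361² + 0.2113² = 0.016615 + 0.032544 + 0.003832 + 0.071824 + 0.000027 + 0.011707 + 0.001303 + 0.044648 = 0.182500
Σp_2ᵢ² = 0.0242² + 0.1111² + 0.0725² + 0.2174² + 0.2705² + 0.1304² + 0.1691² + 0.0048² = 0.000586 + 0.012343 + 0.005256 + 0.047263 + 0.073170 + 0.017004 + 0.028595 + 0.000023 = 0.184240
O = 0.108547 / √(0.182500 × 0.184240) = 0.108547 / 0.1833679 = 0.5920

0.59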